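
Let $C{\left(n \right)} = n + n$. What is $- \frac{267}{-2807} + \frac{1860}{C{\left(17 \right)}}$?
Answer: $\frac{2615049}{47719} \approx 54.801$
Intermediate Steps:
$C{\left(n \right)} = 2 n$
$- \frac{267}{-2807} + \frac{1860}{C{\left(17 \right)}} = - \frac{267}{-2807} + \frac{1860}{2 \cdot 17} = \left(-267\right) \left(- \frac{1}{2807}\right) + \frac{1860}{34} = \frac{267}{2807} + 1860 \cdot \frac{1}{34} = \frac{267}{2807} + \frac{930}{17} = \frac{2615049}{47719}$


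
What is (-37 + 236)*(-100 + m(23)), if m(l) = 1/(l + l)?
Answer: -915201/46 ≈ -19896.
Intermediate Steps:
m(l) = 1/(2*l)
(-37 + 236)*(-100 + m(23)) = (-37 + 236)*(-100 + (½)/23) = 199*(-100 + (½)*(1/23)) = 199*(-100 + 1/46) = 199*(-4599/46) = -915201/46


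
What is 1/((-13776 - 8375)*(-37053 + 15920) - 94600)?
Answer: 1/468022483 ≈ 2.1366e-9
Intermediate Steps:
1/((-13776 - 8375)*(-37053 + 15920) - 94600) = 1/(-22151*(-21133) - 94600) = 1/(468117083 - 94600) = 1/468022483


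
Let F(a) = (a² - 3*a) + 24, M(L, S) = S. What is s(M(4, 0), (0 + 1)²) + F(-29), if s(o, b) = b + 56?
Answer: 1009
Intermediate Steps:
s(o, b) = 56 + b
F(a) = 24 + a² - 3*a
s(M(4, 0), (0 + 1)²) + F(-29) = (56 + (0 + 1)²) + (24 + (-29)² - 3*(-29)) = (56 + 1²) + (24 + 841 + 87) = (56 + 1) + 952 = 57 + 952 = 1009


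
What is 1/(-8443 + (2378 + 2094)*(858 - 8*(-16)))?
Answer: 1/4400949 ≈ 2.2722e-7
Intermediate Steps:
1/(-8443 + (2378 + 2094)*(858 - 8*(-16))) = 1/(-8443 + 4472*(858 + 128)) = 1/(-8443 + 4472*986) = 1/(-8443 + 4409392) = 1/4400949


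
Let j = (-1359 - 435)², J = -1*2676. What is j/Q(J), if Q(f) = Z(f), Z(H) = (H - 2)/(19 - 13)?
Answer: -742716/103 ≈ -7210.8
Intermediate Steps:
Z(H) = -⅓ + H/6 (Z(H) = (-2 + H)/6 = (-2 + H)*(⅙) = -⅓ + H/6)
J = -2676
Q(f) = -⅓ + f/6
j = 3218436 (j = (-1794)² = 3218436)
j/Q(J) = 3218436/(-⅓ + (⅙)*(-2676)) = 3218436/(-⅓ - 446) = 3218436/(-1339/3) = 3218436*(-3/1339) = -742716/103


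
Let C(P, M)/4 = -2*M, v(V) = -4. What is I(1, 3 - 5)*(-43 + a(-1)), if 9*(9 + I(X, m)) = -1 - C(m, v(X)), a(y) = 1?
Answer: 532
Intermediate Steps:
C(P, M) = -8*M (C(P, M) = 4*(-2*M) = -8*M)
I(X, m) = -38/3 (I(X, m) = -9 + (-1 - (-8)*(-4))/9 = -9 + (-1 - 1*32)/9 = -9 + (-1 - 32)/9 = -9 + (⅑)*(-33) = -9 - 11/3 = -38/3)
I(1, 3 - 5)*(-43 + a(-1)) = -38*(-43 + 1)/3 = -38/3*(-42) = 532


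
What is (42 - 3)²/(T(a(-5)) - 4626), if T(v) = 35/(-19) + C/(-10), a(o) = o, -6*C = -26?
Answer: -866970/2638117 ≈ -0.32863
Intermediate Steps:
C = 13/3 (C = -⅙*(-26) = 13/3 ≈ 4.3333)
T(v) = -1297/570 (T(v) = 35/(-19) + (13/3)/(-10) = 35*(-1/19) + (13/3)*(-⅒) = -35/19 - 13/30 = -1297/570)
(42 - 3)²/(T(a(-5)) - 4626) = (42 - 3)²/(-1297/570 - 4626) = 39²/(-2638117/570) = 1521*(-570/2638117) = -866970/2638117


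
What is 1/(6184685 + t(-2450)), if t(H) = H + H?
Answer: 1/6179785 ≈ 1.6182e-7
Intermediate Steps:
t(H) = 2*H
1/(6184685 + t(-2450)) = 1/(6184685 + 2*(-2450)) = 1/(6184685 - 4900) = 1/6179785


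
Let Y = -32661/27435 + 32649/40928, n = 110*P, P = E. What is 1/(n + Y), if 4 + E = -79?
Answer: -374286560/3417383300831 ≈ -0.00010952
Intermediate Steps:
E = -83 (E = -4 - 79 = -83)
P = -83
n = -9130 (n = 110*(-83) = -9130)
Y = -147008031/374286560 (Y = -32661*1/27435 + 32649*(1/40928) = -10887/9145 + 32649/40928 = -147008031/374286560 ≈ -0.39277)
1/(n + Y) = 1/(-9130 - 147008031/374286560) = 1/(-3417383300831/374286560) = -374286560/3417383300831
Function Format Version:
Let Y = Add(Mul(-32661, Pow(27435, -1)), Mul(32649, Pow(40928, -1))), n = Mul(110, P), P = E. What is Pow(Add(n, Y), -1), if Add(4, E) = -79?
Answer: Rational(-374286560, 3417383300831) ≈ -0.00010952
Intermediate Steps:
E = -83 (E = Add(-4, -79) = -83)
P = -83
n = -9130 (n = Mul(110, -83) = -9130)
Y = Rational(-147008031, 374286560) (Y = Add(Mul(-32661, Rational(1, 27435)), Mul(32649, Rational(1, 40928))) = Add(Rational(-10887, 9145), Rational(32649, 40928)) = Rational(-147008031, 374286560) ≈ -0.39277)
Pow(Add(n, Y), -1) = Pow(Add(-9130, Rational(-147008031, 374286560)), -1) = Pow(Rational(-3417383300831, 374286560), -1) = Rational(-374286560, 3417383300831)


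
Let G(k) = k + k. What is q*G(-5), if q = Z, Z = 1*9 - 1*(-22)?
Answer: -310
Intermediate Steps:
G(k) = 2*k
Z = 31 (Z = 9 + 22 = 31)
q = 31
q*G(-5) = 31*(2*(-5)) = 31*(-10) = -310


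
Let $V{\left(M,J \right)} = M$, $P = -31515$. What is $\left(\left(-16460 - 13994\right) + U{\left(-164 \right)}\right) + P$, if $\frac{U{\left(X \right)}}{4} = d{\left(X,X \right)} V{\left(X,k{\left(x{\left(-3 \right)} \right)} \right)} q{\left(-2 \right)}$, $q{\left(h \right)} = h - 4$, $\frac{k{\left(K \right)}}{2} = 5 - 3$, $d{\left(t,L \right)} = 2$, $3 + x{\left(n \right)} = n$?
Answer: $-54097$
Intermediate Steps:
$x{\left(n \right)} = -3 + n$
$k{\left(K \right)} = 4$ ($k{\left(K \right)} = 2 \left(5 - 3\right) = 2 \cdot 2 = 4$)
$q{\left(h \right)} = -4 + h$
$U{\left(X \right)} = - 48 X$ ($U{\left(X \right)} = 4 \cdot 2 X \left(-4 - 2\right) = 4 \cdot 2 X \left(-6\right) = 4 \left(- 12 X\right) = - 48 X$)
$\left(\left(-16460 - 13994\right) + U{\left(-164 \right)}\right) + P = \left(\left(-16460 - 13994\right) - -7872\right) - 31515 = \left(\left(-16460 - 13994\right) + 7872\right) - 31515 = \left(-30454 + 7872\right) - 31515 = -22582 - 31515 = -54097$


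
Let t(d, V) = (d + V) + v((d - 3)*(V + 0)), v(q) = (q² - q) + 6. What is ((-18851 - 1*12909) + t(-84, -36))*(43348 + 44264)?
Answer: 856356309816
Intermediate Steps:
v(q) = 6 + q² - q
t(d, V) = 6 + V + d + V²*(-3 + d)² - V*(-3 + d) (t(d, V) = (d + V) + (6 + ((d - 3)*(V + 0))² - (d - 3)*(V + 0)) = (V + d) + (6 + ((-3 + d)*V)² - (-3 + d)*V) = (V + d) + (6 + (V*(-3 + d))² - V*(-3 + d)) = (V + d) + (6 + V²*(-3 + d)² - V*(-3 + d)) = 6 + V + d + V²*(-3 + d)² - V*(-3 + d))
((-18851 - 1*12909) + t(-84, -36))*(43348 + 44264) = ((-18851 - 1*12909) + (6 - 36 - 84 + (-36)²*(-3 - 84)² - 1*(-36)*(-3 - 84)))*(43348 + 44264) = ((-18851 - 12909) + (6 - 36 - 84 + 1296*(-87)² - 1*(-36)*(-87)))*87612 = (-31760 + (6 - 36 - 84 + 1296*7569 - 3132))*87612 = (-31760 + (6 - 36 - 84 + 9809424 - 3132))*87612 = (-31760 + 9806178)*87612 = 9774418*87612 = 856356309816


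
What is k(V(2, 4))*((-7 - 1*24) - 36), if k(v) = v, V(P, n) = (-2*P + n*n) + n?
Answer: -1072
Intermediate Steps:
V(P, n) = n + n² - 2*P (V(P, n) = (-2*P + n²) + n = (n² - 2*P) + n = n + n² - 2*P)
k(V(2, 4))*((-7 - 1*24) - 36) = (4 + 4² - 2*2)*((-7 - 1*24) - 36) = (4 + 16 - 4)*((-7 - 24) - 36) = 16*(-31 - 36) = 16*(-67) = -1072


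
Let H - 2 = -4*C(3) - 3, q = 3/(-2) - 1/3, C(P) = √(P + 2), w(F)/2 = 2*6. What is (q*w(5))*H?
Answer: 44 + 176*√5 ≈ 437.55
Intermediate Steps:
w(F) = 24 (w(F) = 2*(2*6) = 2*12 = 24)
C(P) = √(2 + P)
q = -11/6 (q = 3*(-½) - 1*⅓ = -3/2 - ⅓ = -11/6 ≈ -1.8333)
H = -1 - 4*√5 (H = 2 + (-4*√(2 + 3) - 3) = 2 + (-4*√5 - 3) = 2 + (-3 - 4*√5) = -1 - 4*√5 ≈ -9.9443)
(q*w(5))*H = (-11/6*24)*(-1 - 4*√5) = -44*(-1 - 4*√5) = 44 + 176*√5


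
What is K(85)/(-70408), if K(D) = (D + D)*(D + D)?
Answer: -7225/17602 ≈ -0.41046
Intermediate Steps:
K(D) = 4*D**2 (K(D) = (2*D)*(2*D) = 4*D**2)
K(85)/(-70408) = (4*85**2)/(-70408) = (4*7225)*(-1/70408) = 28900*(-1/70408) = -7225/17602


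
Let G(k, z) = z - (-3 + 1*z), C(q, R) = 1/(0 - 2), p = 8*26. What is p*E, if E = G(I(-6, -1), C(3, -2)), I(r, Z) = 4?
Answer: 624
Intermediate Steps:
p = 208
C(q, R) = -½ (C(q, R) = 1/(-2) = -½)
G(k, z) = 3 (G(k, z) = z - (-3 + z) = z + (3 - z) = 3)
E = 3
p*E = 208*3 = 624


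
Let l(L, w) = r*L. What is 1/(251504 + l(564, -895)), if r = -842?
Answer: -1/223384 ≈ -4.4766e-6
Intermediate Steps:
l(L, w) = -842*L
1/(251504 + l(564, -895)) = 1/(251504 - 842*564) = 1/(251504 - 474888) = 1/(-223384) = -1/223384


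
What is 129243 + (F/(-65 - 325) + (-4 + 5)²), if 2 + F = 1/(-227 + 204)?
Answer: 1159318727/8970 ≈ 1.2924e+5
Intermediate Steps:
F = -47/23 (F = -2 + 1/(-227 + 204) = -2 + 1/(-23) = -2 - 1/23 = -47/23 ≈ -2.0435)
129243 + (F/(-65 - 325) + (-4 + 5)²) = 129243 + (-47/(23*(-65 - 325)) + (-4 + 5)²) = 129243 + (-47/23/(-390) + 1²) = 129243 + (-47/23*(-1/390) + 1) = 129243 + (47/8970 + 1) = 129243 + 9017/8970 = 1159318727/8970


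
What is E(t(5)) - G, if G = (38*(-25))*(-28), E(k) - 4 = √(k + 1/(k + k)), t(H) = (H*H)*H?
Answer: -26596 + √312510/50 ≈ -26585.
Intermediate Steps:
t(H) = H³ (t(H) = H²*H = H³)
E(k) = 4 + √(k + 1/(2*k)) (E(k) = 4 + √(k + 1/(k + k)) = 4 + √(k + 1/(2*k)))
G = 26600 (G = -950*(-28) = 26600)
E(t(5)) - G = (4 + √(2/(5³) + 4*5³)/2) - 1*26600 = (4 + √(2/125 + 4*125)/2) - 26600 = (4 + √(2*(1/125) + 500)/2) - 26600 = (4 + √(2/125 + 500)/2) - 26600 = (4 + √(62502/125)/2) - 26600 = (4 + (√312510/25)/2) - 26600 = (4 + √312510/50) - 26600 = -26596 + √312510/50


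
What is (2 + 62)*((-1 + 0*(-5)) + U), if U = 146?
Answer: 9280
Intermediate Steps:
(2 + 62)*((-1 + 0*(-5)) + U) = (2 + 62)*((-1 + 0*(-5)) + 146) = 64*((-1 + 0) + 146) = 64*(-1 + 146) = 64*145 = 9280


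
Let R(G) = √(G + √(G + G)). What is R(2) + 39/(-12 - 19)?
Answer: 23/31 ≈ 0.74194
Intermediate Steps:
R(G) = √(G + √2*√G) (R(G) = √(G + √(2*G)) = √(G + √2*√G))
R(2) + 39/(-12 - 19) = √(2 + √2*√2) + 39/(-12 - 19) = √(2 + 2) + 39/(-31) = √4 + 39*(-1/31) = 2 - 39/31 = 23/31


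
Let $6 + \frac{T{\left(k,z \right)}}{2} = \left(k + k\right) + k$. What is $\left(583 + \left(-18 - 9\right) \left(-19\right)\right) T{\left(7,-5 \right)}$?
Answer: $32880$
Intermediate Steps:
$T{\left(k,z \right)} = -12 + 6 k$ ($T{\left(k,z \right)} = -12 + 2 \left(\left(k + k\right) + k\right) = -12 + 2 \left(2 k + k\right) = -12 + 2 \cdot 3 k = -12 + 6 k$)
$\left(583 + \left(-18 - 9\right) \left(-19\right)\right) T{\left(7,-5 \right)} = \left(583 + \left(-18 - 9\right) \left(-19\right)\right) \left(-12 + 6 \cdot 7\right) = \left(583 - -513\right) \left(-12 + 42\right) = \left(583 + 513\right) 30 = 1096 \cdot 30 = 32880$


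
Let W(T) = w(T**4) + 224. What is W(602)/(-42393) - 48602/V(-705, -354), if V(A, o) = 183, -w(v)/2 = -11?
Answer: -686809868/2585973 ≈ -265.59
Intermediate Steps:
w(v) = 22 (w(v) = -2*(-11) = 22)
W(T) = 246 (W(T) = 22 + 224 = 246)
W(602)/(-42393) - 48602/V(-705, -354) = 246/(-42393) - 48602/183 = 246*(-1/42393) - 48602*1/183 = -82/14131 - 48602/183 = -686809868/2585973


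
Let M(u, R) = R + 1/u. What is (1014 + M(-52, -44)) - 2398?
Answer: -74257/52 ≈ -1428.0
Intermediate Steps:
(1014 + M(-52, -44)) - 2398 = (1014 + (-44 + 1/(-52))) - 2398 = (1014 + (-44 - 1/52)) - 2398 = (1014 - 2289/52) - 2398 = 50439/52 - 2398 = -74257/52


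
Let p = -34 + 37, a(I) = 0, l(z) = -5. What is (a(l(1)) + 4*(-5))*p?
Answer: -60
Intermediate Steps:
p = 3
(a(l(1)) + 4*(-5))*p = (0 + 4*(-5))*3 = (0 - 20)*3 = -20*3 = -60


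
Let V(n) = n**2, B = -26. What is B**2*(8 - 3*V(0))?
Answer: 5408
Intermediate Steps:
B**2*(8 - 3*V(0)) = (-26)**2*(8 - 3*0**2) = 676*(8 - 3*0) = 676*(8 + 0) = 676*8 = 5408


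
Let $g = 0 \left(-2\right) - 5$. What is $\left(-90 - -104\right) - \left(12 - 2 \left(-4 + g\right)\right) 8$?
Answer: $-226$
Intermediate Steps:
$g = -5$ ($g = 0 - 5 = -5$)
$\left(-90 - -104\right) - \left(12 - 2 \left(-4 + g\right)\right) 8 = \left(-90 - -104\right) - \left(12 - 2 \left(-4 - 5\right)\right) 8 = \left(-90 + 104\right) - \left(12 - -18\right) 8 = 14 - \left(12 + 18\right) 8 = 14 - 30 \cdot 8 = 14 - 240 = -226$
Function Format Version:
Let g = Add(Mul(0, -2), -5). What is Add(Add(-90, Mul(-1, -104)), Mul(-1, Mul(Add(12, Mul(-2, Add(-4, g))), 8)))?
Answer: -226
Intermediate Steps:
g = -5 (g = Add(0, -5) = -5)
Add(Add(-90, Mul(-1, -104)), Mul(-1, Mul(Add(12, Mul(-2, Add(-4, g))), 8))) = Add(Add(-90, Mul(-1, -104)), Mul(-1, Mul(Add(12, Mul(-2, Add(-4, -5))), 8))) = Add(Add(-90, 104), Mul(-1, Mul(Add(12, Mul(-2, -9)), 8))) = Add(14, Mul(-1, Mul(Add(12, 18), 8))) = Add(14, Mul(-1, Mul(30, 8))) = Add(14, Mul(-1, 240)) = Add(14, -240) = -226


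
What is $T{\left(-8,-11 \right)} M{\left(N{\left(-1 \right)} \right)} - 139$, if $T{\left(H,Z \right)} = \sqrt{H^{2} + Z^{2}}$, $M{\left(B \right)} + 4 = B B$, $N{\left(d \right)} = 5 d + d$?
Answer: $-139 + 32 \sqrt{185} \approx 296.25$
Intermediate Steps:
$N{\left(d \right)} = 6 d$
$M{\left(B \right)} = -4 + B^{2}$ ($M{\left(B \right)} = -4 + B B = -4 + B^{2}$)
$T{\left(-8,-11 \right)} M{\left(N{\left(-1 \right)} \right)} - 139 = \sqrt{\left(-8\right)^{2} + \left(-11\right)^{2}} \left(-4 + \left(6 \left(-1\right)\right)^{2}\right) - 139 = \sqrt{64 + 121} \left(-4 + \left(-6\right)^{2}\right) - 139 = \sqrt{185} \left(-4 + 36\right) - 139 = \sqrt{185} \cdot 32 - 139 = 32 \sqrt{185} - 139 = -139 + 32 \sqrt{185}$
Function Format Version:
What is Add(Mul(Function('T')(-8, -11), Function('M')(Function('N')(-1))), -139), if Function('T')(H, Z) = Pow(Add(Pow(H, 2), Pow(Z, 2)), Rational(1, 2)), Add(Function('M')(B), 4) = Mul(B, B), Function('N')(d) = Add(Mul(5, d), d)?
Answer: Add(-139, Mul(32, Pow(185, Rational(1, 2)))) ≈ 296.25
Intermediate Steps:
Function('N')(d) = Mul(6, d)
Function('M')(B) = Add(-4, Pow(B, 2)) (Function('M')(B) = Add(-4, Mul(B, B)) = Add(-4, Pow(B, 2)))
Add(Mul(Function('T')(-8, -11), Function('M')(Function('N')(-1))), -139) = Add(Mul(Pow(Add(Pow(-8, 2), Pow(-11, 2)), Rational(1, 2)), Add(-4, Pow(Mul(6, -1), 2))), -139) = Add(Mul(Pow(Add(64, 121), Rational(1, 2)), Add(-4, Pow(-6, 2))), -139) = Add(Mul(Pow(185, Rational(1, 2)), Add(-4, 36)), -139) = Add(Mul(Pow(185, Rational(1, 2)), 32), -139) = Add(Mul(32, Pow(185, Rational(1, 2))), -139) = Add(-139, Mul(32, Pow(185, Rational(1, 2))))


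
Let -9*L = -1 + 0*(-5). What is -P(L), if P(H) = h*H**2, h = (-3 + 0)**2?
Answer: -1/9 ≈ -0.11111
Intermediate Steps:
h = 9 (h = (-3)**2 = 9)
L = 1/9 (L = -(-1 + 0*(-5))/9 = -(-1 + 0)/9 = -1/9*(-1) = 1/9 ≈ 0.11111)
P(H) = 9*H**2
-P(L) = -9*(1/9)**2 = -9/81 = -1*1/9 = -1/9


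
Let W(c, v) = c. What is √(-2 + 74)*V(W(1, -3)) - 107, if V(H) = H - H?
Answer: -107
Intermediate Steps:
V(H) = 0
√(-2 + 74)*V(W(1, -3)) - 107 = √(-2 + 74)*0 - 107 = √72*0 - 107 = (6*√2)*0 - 107 = 0 - 107 = -107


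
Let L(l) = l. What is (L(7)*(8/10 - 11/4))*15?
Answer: -819/4 ≈ -204.75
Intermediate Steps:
(L(7)*(8/10 - 11/4))*15 = (7*(8/10 - 11/4))*15 = (7*(8*(⅒) - 11*¼))*15 = (7*(⅘ - 11/4))*15 = (7*(-39/20))*15 = -273/20*15 = -819/4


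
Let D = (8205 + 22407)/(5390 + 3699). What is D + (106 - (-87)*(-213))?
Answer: -167434213/9089 ≈ -18422.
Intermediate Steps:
D = 30612/9089 ≈ 3.3680
D + (106 - (-87)*(-213)) = 30612/9089 + (106 - (-87)*(-213)) = 30612/9089 + (106 - 1*18531) = 30612/9089 + (106 - 18531) = 30612/9089 - 18425 = -167434213/9089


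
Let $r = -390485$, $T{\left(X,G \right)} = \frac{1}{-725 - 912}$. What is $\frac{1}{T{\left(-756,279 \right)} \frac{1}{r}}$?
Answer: $639223945$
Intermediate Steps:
$T{\left(X,G \right)} = - \frac{1}{1637}$ ($T{\left(X,G \right)} = \frac{1}{-1637} = - \frac{1}{1637}$)
$\frac{1}{T{\left(-756,279 \right)} \frac{1}{r}} = \frac{1}{\left(- \frac{1}{1637}\right) \frac{1}{-390485}} = \frac{1}{\left(- \frac{1}{1637}\right) \left(- \frac{1}{390485}\right)} = \frac{1}{\frac{1}{639223945}} = 639223945$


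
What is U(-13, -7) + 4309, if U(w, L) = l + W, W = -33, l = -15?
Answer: 4261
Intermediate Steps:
U(w, L) = -48 (U(w, L) = -15 - 33 = -48)
U(-13, -7) + 4309 = -48 + 4309 = 4261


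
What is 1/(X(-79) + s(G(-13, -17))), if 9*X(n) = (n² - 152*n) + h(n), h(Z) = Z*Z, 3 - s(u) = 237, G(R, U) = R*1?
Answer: 9/22384 ≈ 0.00040207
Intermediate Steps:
G(R, U) = R
s(u) = -234 (s(u) = 3 - 1*237 = 3 - 237 = -234)
h(Z) = Z²
X(n) = -152*n/9 + 2*n²/9 (X(n) = ((n² - 152*n) + n²)/9 = (-152*n + 2*n²)/9 = -152*n/9 + 2*n²/9)
1/(X(-79) + s(G(-13, -17))) = 1/((2/9)*(-79)*(-76 - 79) - 234) = 1/((2/9)*(-79)*(-155) - 234) = 1/(24490/9 - 234) = 1/(22384/9) = 9/22384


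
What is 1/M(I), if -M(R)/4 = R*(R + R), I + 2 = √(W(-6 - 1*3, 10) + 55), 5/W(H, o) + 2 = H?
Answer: -1771/618272 - 55*√66/309136 ≈ -0.0043098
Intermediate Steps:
W(H, o) = 5/(-2 + H)
I = -2 + 10*√66/11 (I = -2 + √(5/(-2 + (-6 - 1*3)) + 55) = -2 + √(5/(-2 + (-6 - 3)) + 55) = -2 + √(5/(-2 - 9) + 55) = -2 + √(5/(-11) + 55) = -2 + √(5*(-1/11) + 55) = -2 + √(-5/11 + 55) = -2 + √(600/11) = -2 + 10*√66/11 ≈ 5.3855)
M(R) = -8*R² (M(R) = -4*R*(R + R) = -4*R*2*R = -8*R²)
1/M(I) = 1/(-8*(-2 + 10*√66/11)²) = -1/(8*(-2 + 10*√66/11)²)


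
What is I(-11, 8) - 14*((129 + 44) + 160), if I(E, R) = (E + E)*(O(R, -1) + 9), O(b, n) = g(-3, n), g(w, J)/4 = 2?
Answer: -5036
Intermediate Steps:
g(w, J) = 8 (g(w, J) = 4*2 = 8)
O(b, n) = 8
I(E, R) = 34*E (I(E, R) = (E + E)*(8 + 9) = (2*E)*17 = 34*E)
I(-11, 8) - 14*((129 + 44) + 160) = 34*(-11) - 14*((129 + 44) + 160) = -374 - 14*(173 + 160) = -374 - 14*333 = -374 - 4662 = -5036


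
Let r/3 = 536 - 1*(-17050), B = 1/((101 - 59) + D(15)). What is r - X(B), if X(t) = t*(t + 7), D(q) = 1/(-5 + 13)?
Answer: 5991654366/113569 ≈ 52758.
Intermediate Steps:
D(q) = 1/8
B = 8/337 (B = 1/((101 - 59) + 1/8) = 1/(42 + 1/8) = 1/(337/8) = 8/337 ≈ 0.023739)
X(t) = t*(7 + t)
r = 52758 (r = 3*(536 - 1*(-17050)) = 3*(536 + 17050) = 3*17586 = 52758)
r - X(B) = 52758 - 8*(7 + 8/337)/337 = 52758 - 8*2367/(337*337) = 52758 - 1*18936/113569 = 52758 - 18936/113569 = 5991654366/113569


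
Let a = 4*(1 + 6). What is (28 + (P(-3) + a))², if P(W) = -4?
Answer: 2704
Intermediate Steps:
a = 28 (a = 4*7 = 28)
(28 + (P(-3) + a))² = (28 + (-4 + 28))² = (28 + 24)² = 52² = 2704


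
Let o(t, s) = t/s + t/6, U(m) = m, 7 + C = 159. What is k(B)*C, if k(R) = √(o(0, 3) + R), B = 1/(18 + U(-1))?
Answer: 152*√17/17 ≈ 36.865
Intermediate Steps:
C = 152 (C = -7 + 159 = 152)
o(t, s) = t/6 + t/s (o(t, s) = t/s + t*(⅙) = t/s + t/6 = t/6 + t/s)
B = 1/17 (B = 1/(18 - 1) = 1/17 ≈ 0.058824)
k(R) = √R (k(R) = √(((⅙)*0 + 0/3) + R) = √((0 + 0*(⅓)) + R) = √((0 + 0) + R) = √(0 + R) = √R)
k(B)*C = √(1/17)*152 = (√17/17)*152 = 152*√17/17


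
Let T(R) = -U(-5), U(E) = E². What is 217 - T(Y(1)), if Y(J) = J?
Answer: 242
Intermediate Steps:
T(R) = -25 (T(R) = -1*(-5)² = -1*25 = -25)
217 - T(Y(1)) = 217 - 1*(-25) = 217 + 25 = 242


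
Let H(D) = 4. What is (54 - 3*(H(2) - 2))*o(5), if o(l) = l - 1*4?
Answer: 48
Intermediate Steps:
o(l) = -4 + l (o(l) = l - 4 = -4 + l)
(54 - 3*(H(2) - 2))*o(5) = (54 - 3*(4 - 2))*(-4 + 5) = (54 - 3*2)*1 = (54 - 6)*1 = 48*1 = 48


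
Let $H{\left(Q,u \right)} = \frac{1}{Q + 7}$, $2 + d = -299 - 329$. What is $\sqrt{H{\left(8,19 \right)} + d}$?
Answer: $\frac{i \sqrt{141735}}{15} \approx 25.098 i$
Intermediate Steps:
$d = -630$ ($d = -2 - 628 = -630$)
$H{\left(Q,u \right)} = \frac{1}{7 + Q}$
$\sqrt{H{\left(8,19 \right)} + d} = \sqrt{\frac{1}{7 + 8} - 630} = \sqrt{\frac{1}{15} - 630} = \sqrt{- \frac{9449}{15}} = \frac{i \sqrt{141735}}{15}$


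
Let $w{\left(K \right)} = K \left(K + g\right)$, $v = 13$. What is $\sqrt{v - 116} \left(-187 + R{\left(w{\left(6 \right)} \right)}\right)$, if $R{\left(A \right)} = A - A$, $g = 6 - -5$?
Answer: $- 187 i \sqrt{103} \approx - 1897.8 i$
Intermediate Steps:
$g = 11$ ($g = 6 + 5 = 11$)
$w{\left(K \right)} = K \left(11 + K\right)$ ($w{\left(K \right)} = K \left(K + 11\right) = K \left(11 + K\right)$)
$R{\left(A \right)} = 0$
$\sqrt{v - 116} \left(-187 + R{\left(w{\left(6 \right)} \right)}\right) = \sqrt{13 - 116} \left(-187 + 0\right) = \sqrt{-103} \left(-187\right) = i \sqrt{103} \left(-187\right) = - 187 i \sqrt{103}$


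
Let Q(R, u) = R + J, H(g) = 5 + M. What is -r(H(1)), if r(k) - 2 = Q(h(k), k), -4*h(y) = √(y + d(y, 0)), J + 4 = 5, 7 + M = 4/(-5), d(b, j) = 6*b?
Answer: -3 + 7*I*√10/20 ≈ -3.0 + 1.1068*I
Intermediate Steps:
M = -39/5 (M = -7 + 4/(-5) = -7 + 4*(-⅕) = -7 - ⅘ = -39/5 ≈ -7.8000)
H(g) = -14/5 (H(g) = 5 - 39/5 = -14/5)
J = 1 (J = -4 + 5 = 1)
h(y) = -√7*√y/4 (h(y) = -√(y + 6*y)/4 = -√7*√y/4)
Q(R, u) = 1 + R (Q(R, u) = R + 1 = 1 + R)
r(k) = 3 - √7*√k/4 (r(k) = 2 + (1 - √7*√k/4) = 3 - √7*√k/4)
-r(H(1)) = -(3 - √7*√(-14/5)/4) = -(3 - √7*I*√70/5/4) = -(3 - 7*I*√10/20) = -3 + 7*I*√10/20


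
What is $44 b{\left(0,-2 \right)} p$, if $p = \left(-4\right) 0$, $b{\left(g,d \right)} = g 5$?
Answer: $0$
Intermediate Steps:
$b{\left(g,d \right)} = 5 g$
$p = 0$
$44 b{\left(0,-2 \right)} p = 44 \cdot 5 \cdot 0 \cdot 0 = 44 \cdot 0 \cdot 0 = 0 \cdot 0 = 0$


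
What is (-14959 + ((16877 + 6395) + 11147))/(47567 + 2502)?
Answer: 19460/50069 ≈ 0.38866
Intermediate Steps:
(-14959 + ((16877 + 6395) + 11147))/(47567 + 2502) = (-14959 + (23272 + 11147))/50069 = (-14959 + 34419)*(1/50069) = 19460*(1/50069) = 19460/50069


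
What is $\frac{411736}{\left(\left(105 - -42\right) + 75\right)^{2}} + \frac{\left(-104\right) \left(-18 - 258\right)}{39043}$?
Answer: $\frac{118176058}{13001319} \approx 9.0895$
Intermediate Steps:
$\frac{411736}{\left(\left(105 - -42\right) + 75\right)^{2}} + \frac{\left(-104\right) \left(-18 - 258\right)}{39043} = \frac{411736}{\left(\left(105 + 42\right) + 75\right)^{2}} + \left(-104\right) \left(-276\right) \frac{1}{39043} = \frac{411736}{\left(147 + 75\right)^{2}} + 28704 \cdot \frac{1}{39043} = \frac{411736}{222^{2}} + \frac{28704}{39043} = \frac{411736}{49284} + \frac{28704}{39043} = 411736 \cdot \frac{1}{49284} + \frac{28704}{39043} = \frac{2782}{333} + \frac{28704}{39043} = \frac{118176058}{13001319}$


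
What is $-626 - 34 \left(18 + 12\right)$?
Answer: $-1646$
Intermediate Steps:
$-626 - 34 \left(18 + 12\right) = -626 - 1020 = -1646$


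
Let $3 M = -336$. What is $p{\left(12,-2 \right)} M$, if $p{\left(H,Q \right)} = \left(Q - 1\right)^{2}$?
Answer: $-1008$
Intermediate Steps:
$p{\left(H,Q \right)} = \left(-1 + Q\right)^{2}$
$M = -112$ ($M = \frac{1}{3} \left(-336\right) = -112$)
$p{\left(12,-2 \right)} M = \left(-1 - 2\right)^{2} \left(-112\right) = \left(-3\right)^{2} \left(-112\right) = 9 \left(-112\right) = -1008$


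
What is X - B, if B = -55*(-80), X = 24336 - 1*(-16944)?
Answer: 36880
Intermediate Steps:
X = 41280 (X = 24336 + 16944 = 41280)
B = 4400
X - B = 41280 - 1*4400 = 41280 - 4400 = 36880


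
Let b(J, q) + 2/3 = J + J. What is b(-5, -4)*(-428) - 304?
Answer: 12784/3 ≈ 4261.3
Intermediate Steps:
b(J, q) = -⅔ + 2*J (b(J, q) = -⅔ + (J + J) = -⅔ + 2*J)
b(-5, -4)*(-428) - 304 = (-⅔ + 2*(-5))*(-428) - 304 = (-⅔ - 10)*(-428) - 304 = -32/3*(-428) - 304 = 13696/3 - 304 = 12784/3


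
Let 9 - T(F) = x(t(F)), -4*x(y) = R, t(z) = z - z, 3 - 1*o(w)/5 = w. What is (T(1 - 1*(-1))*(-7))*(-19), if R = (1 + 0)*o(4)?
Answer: 4123/4 ≈ 1030.8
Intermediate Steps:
o(w) = 15 - 5*w
t(z) = 0
R = -5 (R = (1 + 0)*(15 - 5*4) = 1*(15 - 20) = 1*(-5) = -5)
x(y) = 5/4 (x(y) = -¼*(-5) = 5/4)
T(F) = 31/4 (T(F) = 9 - 1*5/4 = 9 - 5/4 = 31/4)
(T(1 - 1*(-1))*(-7))*(-19) = ((31/4)*(-7))*(-19) = -217/4*(-19) = 4123/4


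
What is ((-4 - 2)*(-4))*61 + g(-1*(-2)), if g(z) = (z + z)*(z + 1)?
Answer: 1476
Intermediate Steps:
g(z) = 2*z*(1 + z) (g(z) = (2*z)*(1 + z) = 2*z*(1 + z))
((-4 - 2)*(-4))*61 + g(-1*(-2)) = ((-4 - 2)*(-4))*61 + 2*(-1*(-2))*(1 - 1*(-2)) = -6*(-4)*61 + 2*2*(1 + 2) = 24*61 + 2*2*3 = 1464 + 12 = 1476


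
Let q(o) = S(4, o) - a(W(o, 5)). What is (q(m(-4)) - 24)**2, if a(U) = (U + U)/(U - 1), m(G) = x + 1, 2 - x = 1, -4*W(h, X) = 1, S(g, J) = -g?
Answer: 20164/25 ≈ 806.56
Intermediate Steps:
W(h, X) = -1/4 (W(h, X) = -1/4*1 = -1/4)
x = 1 (x = 2 - 1*1 = 2 - 1 = 1)
m(G) = 2 (m(G) = 1 + 1 = 2)
a(U) = 2*U/(-1 + U) (a(U) = (2*U)/(-1 + U) = 2*U/(-1 + U))
q(o) = -22/5 (q(o) = -1*4 - 2*(-1)/(4*(-1 - 1/4)) = -4 - 2*(-1)/(4*(-5/4)) = -4 - 2*(-1)*(-4)/(4*5) = -4 - 1*2/5 = -4 - 2/5 = -22/5)
(q(m(-4)) - 24)**2 = (-22/5 - 24)**2 = (-142/5)**2 = 20164/25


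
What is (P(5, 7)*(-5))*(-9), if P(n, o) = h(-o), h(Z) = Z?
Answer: -315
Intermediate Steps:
P(n, o) = -o
(P(5, 7)*(-5))*(-9) = (-1*7*(-5))*(-9) = -7*(-5)*(-9) = 35*(-9) = -315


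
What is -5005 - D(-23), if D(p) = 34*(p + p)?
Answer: -3441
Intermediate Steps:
D(p) = 68*p (D(p) = 34*(2*p) = 68*p)
-5005 - D(-23) = -5005 - 68*(-23) = -5005 - 1*(-1564) = -5005 + 1564 = -3441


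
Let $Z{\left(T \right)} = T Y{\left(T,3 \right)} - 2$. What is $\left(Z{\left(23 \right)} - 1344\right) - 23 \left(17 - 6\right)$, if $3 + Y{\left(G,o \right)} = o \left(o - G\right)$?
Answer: $-3048$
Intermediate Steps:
$Y{\left(G,o \right)} = -3 + o \left(o - G\right)$
$Z{\left(T \right)} = -2 + T \left(6 - 3 T\right)$ ($Z{\left(T \right)} = T \left(-3 + 3^{2} - T 3\right) - 2 = T \left(-3 + 9 - 3 T\right) - 2 = T \left(6 - 3 T\right) - 2 = -2 + T \left(6 - 3 T\right)$)
$\left(Z{\left(23 \right)} - 1344\right) - 23 \left(17 - 6\right) = \left(\left(-2 - 69 \left(-2 + 23\right)\right) - 1344\right) - 23 \left(17 - 6\right) = \left(\left(-2 - 69 \cdot 21\right) - 1344\right) - 253 = \left(\left(-2 - 1449\right) - 1344\right) - 253 = \left(-1451 - 1344\right) - 253 = -2795 - 253 = -3048$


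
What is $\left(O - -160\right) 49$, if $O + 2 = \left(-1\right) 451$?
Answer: $-14357$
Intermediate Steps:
$O = -453$ ($O = -2 - 451 = -453$)
$\left(O - -160\right) 49 = \left(-453 - -160\right) 49 = \left(-453 + 160\right) 49 = \left(-293\right) 49 = -14357$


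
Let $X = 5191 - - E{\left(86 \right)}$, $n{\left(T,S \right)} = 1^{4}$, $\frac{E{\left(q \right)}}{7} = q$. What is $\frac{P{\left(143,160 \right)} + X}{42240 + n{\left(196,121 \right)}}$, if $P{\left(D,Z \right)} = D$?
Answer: $\frac{112}{797} \approx 0.14053$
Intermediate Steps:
$E{\left(q \right)} = 7 q$
$n{\left(T,S \right)} = 1$
$X = 5793$ ($X = 5191 - - 7 \cdot 86 = 5191 - \left(-1\right) 602 = 5191 - -602 = 5191 + 602 = 5793$)
$\frac{P{\left(143,160 \right)} + X}{42240 + n{\left(196,121 \right)}} = \frac{143 + 5793}{42240 + 1} = \frac{5936}{42241} = 5936 \cdot \frac{1}{42241} = \frac{112}{797}$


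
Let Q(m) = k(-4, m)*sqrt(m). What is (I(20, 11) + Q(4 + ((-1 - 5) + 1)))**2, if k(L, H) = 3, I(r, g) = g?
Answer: 112 + 66*I ≈ 112.0 + 66.0*I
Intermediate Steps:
Q(m) = 3*sqrt(m)
(I(20, 11) + Q(4 + ((-1 - 5) + 1)))**2 = (11 + 3*sqrt(4 + ((-1 - 5) + 1)))**2 = (11 + 3*sqrt(4 + (-6 + 1)))**2 = (11 + 3*sqrt(4 - 5))**2 = (11 + 3*sqrt(-1))**2 = (11 + 3*I)**2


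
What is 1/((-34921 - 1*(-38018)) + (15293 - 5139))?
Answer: 1/13251 ≈ 7.5466e-5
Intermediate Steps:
1/((-34921 - 1*(-38018)) + (15293 - 5139)) = 1/((-34921 + 38018) + 10154) = 1/(3097 + 10154) = 1/13251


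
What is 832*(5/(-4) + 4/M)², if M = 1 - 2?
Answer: 22932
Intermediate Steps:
M = -1
832*(5/(-4) + 4/M)² = 832*(5/(-4) + 4/(-1))² = 832*(5*(-¼) + 4*(-1))² = 832*(-5/4 - 4)² = 832*(-21/4)² = 832*(441/16) = 22932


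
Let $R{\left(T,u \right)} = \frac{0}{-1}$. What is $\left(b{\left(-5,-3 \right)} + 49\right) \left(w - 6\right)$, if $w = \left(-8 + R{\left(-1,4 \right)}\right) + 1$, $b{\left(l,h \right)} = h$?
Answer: $-598$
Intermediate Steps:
$R{\left(T,u \right)} = 0$ ($R{\left(T,u \right)} = 0 \left(-1\right) = 0$)
$w = -7$ ($w = \left(-8 + 0\right) + 1 = -8 + 1 = -7$)
$\left(b{\left(-5,-3 \right)} + 49\right) \left(w - 6\right) = \left(-3 + 49\right) \left(-7 - 6\right) = 46 \left(-7 - 6\right) = 46 \left(-13\right) = -598$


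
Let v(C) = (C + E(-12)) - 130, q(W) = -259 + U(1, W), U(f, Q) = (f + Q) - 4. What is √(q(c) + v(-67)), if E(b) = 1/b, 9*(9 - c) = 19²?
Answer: I*√17647/6 ≈ 22.14*I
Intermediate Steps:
U(f, Q) = -4 + Q + f (U(f, Q) = (Q + f) - 4 = -4 + Q + f)
c = -280/9 (c = 9 - ⅑*19² = 9 - ⅑*361 = 9 - 361/9 = -280/9 ≈ -31.111)
q(W) = -262 + W (q(W) = -259 + (-4 + W + 1) = -259 + (-3 + W) = -262 + W)
v(C) = -1561/12 + C (v(C) = (C + 1/(-12)) - 130 = (C - 1/12) - 130 = (-1/12 + C) - 130 = -1561/12 + C)
√(q(c) + v(-67)) = √((-262 - 280/9) + (-1561/12 - 67)) = √(-2638/9 - 2365/12) = √(-17647/36) = I*√17647/6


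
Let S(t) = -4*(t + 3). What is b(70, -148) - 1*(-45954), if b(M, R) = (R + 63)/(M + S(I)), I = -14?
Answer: 5238671/114 ≈ 45953.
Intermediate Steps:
S(t) = -12 - 4*t (S(t) = -4*(3 + t) = -12 - 4*t)
b(M, R) = (63 + R)/(44 + M) (b(M, R) = (R + 63)/(M + (-12 - 4*(-14))) = (63 + R)/(M + (-12 + 56)) = (63 + R)/(M + 44) = (63 + R)/(44 + M))
b(70, -148) - 1*(-45954) = (63 - 148)/(44 + 70) - 1*(-45954) = -85/114 + 45954 = 5238671/114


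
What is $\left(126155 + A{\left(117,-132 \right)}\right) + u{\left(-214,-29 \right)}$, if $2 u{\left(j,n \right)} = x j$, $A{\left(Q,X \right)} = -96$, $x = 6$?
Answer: $125417$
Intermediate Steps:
$u{\left(j,n \right)} = 3 j$ ($u{\left(j,n \right)} = \frac{6 j}{2} = 3 j$)
$\left(126155 + A{\left(117,-132 \right)}\right) + u{\left(-214,-29 \right)} = \left(126155 - 96\right) + 3 \left(-214\right) = 126059 - 642 = 125417$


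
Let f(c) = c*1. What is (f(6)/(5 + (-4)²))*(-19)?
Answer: -38/7 ≈ -5.4286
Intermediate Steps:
f(c) = c
(f(6)/(5 + (-4)²))*(-19) = (6/(5 + (-4)²))*(-19) = (6/(5 + 16))*(-19) = (6/21)*(-19) = (6*(1/21))*(-19) = (2/7)*(-19) = -38/7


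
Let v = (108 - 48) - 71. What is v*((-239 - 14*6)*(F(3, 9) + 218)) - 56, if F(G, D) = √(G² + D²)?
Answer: 774498 + 10659*√10 ≈ 8.0821e+5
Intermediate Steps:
F(G, D) = √(D² + G²)
v = -11 (v = 60 - 71 = -11)
v*((-239 - 14*6)*(F(3, 9) + 218)) - 56 = -11*(-239 - 14*6)*(√(9² + 3²) + 218) - 56 = -11*(-239 - 84)*(√(81 + 9) + 218) - 56 = -(-3553)*(√90 + 218) - 56 = -(-3553)*(3*√10 + 218) - 56 = -(-3553)*(218 + 3*√10) - 56 = -11*(-70414 - 969*√10) - 56 = (774554 + 10659*√10) - 56 = 774498 + 10659*√10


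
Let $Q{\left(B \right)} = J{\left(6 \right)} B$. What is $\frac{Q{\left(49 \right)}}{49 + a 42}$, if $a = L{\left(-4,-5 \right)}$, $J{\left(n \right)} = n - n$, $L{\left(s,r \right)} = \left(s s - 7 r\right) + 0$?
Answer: $0$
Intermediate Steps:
$L{\left(s,r \right)} = s^{2} - 7 r$ ($L{\left(s,r \right)} = \left(s^{2} - 7 r\right) + 0 = s^{2} - 7 r$)
$J{\left(n \right)} = 0$
$a = 51$ ($a = \left(-4\right)^{2} - -35 = 16 + 35 = 51$)
$Q{\left(B \right)} = 0$ ($Q{\left(B \right)} = 0 B = 0$)
$\frac{Q{\left(49 \right)}}{49 + a 42} = \frac{0}{49 + 51 \cdot 42} = \frac{0}{49 + 2142} = \frac{0}{2191} = 0 \cdot \frac{1}{2191} = 0$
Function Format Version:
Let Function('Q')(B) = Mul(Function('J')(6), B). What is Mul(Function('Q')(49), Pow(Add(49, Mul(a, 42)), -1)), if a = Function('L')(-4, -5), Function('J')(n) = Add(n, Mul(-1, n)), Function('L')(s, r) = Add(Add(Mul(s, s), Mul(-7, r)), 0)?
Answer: 0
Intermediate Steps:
Function('L')(s, r) = Add(Pow(s, 2), Mul(-7, r)) (Function('L')(s, r) = Add(Add(Pow(s, 2), Mul(-7, r)), 0) = Add(Pow(s, 2), Mul(-7, r)))
Function('J')(n) = 0
a = 51 (a = Add(Pow(-4, 2), Mul(-7, -5)) = Add(16, 35) = 51)
Function('Q')(B) = 0 (Function('Q')(B) = Mul(0, B) = 0)
Mul(Function('Q')(49), Pow(Add(49, Mul(a, 42)), -1)) = Mul(0, Pow(Add(49, Mul(51, 42)), -1)) = Mul(0, Pow(Add(49, 2142), -1)) = Mul(0, Pow(2191, -1)) = Mul(0, Rational(1, 2191)) = 0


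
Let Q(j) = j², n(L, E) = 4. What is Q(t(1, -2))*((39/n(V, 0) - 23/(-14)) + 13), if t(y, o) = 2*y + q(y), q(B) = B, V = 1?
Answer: 6147/28 ≈ 219.54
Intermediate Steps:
t(y, o) = 3*y (t(y, o) = 2*y + y = 3*y)
Q(t(1, -2))*((39/n(V, 0) - 23/(-14)) + 13) = (3*1)²*((39/4 - 23/(-14)) + 13) = 3²*((39*(¼) - 23*(-1/14)) + 13) = 9*((39/4 + 23/14) + 13) = 9*(319/28 + 13) = 9*(683/28) = 6147/28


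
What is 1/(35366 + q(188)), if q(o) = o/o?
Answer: 1/35367 ≈ 2.8275e-5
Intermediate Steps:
q(o) = 1
1/(35366 + q(188)) = 1/(35366 + 1) = 1/35367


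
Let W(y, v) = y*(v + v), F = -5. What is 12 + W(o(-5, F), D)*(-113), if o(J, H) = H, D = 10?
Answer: 11312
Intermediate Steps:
W(y, v) = 2*v*y (W(y, v) = y*(2*v) = 2*v*y)
12 + W(o(-5, F), D)*(-113) = 12 + (2*10*(-5))*(-113) = 12 - 100*(-113) = 12 + 11300 = 11312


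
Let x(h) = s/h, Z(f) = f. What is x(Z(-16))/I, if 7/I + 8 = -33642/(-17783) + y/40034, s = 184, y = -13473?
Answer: 105527760661/9966944708 ≈ 10.588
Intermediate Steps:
x(h) = 184/h
I = -4983472354/4588163507 (I = 7/(-8 + (-33642/(-17783) - 13473/40034)) = 7/(-8 + (-33642*(-1/17783) - 13473*1/40034)) = 7/(-8 + (33642/17783 - 13473/40034)) = 7/(-8 + 1107233469/711924622) = 7/(-4588163507/711924622) = 7*(-711924622/4588163507) = -4983472354/4588163507 ≈ -1.0862)
x(Z(-16))/I = (184/(-16))/(-4983472354/4588163507) = (184*(-1/16))*(-4588163507/4983472354) = -23/2*(-4588163507/4983472354) = 105527760661/9966944708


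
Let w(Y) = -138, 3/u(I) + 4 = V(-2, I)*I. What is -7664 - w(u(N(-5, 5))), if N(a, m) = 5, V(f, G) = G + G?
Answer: -7526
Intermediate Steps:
V(f, G) = 2*G
u(I) = 3/(-4 + 2*I²) (u(I) = 3/(-4 + (2*I)*I) = 3/(-4 + 2*I²))
-7664 - w(u(N(-5, 5))) = -7664 - 1*(-138) = -7664 + 138 = -7526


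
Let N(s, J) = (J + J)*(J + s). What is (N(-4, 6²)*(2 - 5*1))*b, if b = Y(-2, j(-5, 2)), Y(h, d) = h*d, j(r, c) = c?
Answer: 27648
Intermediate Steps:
N(s, J) = 2*J*(J + s) (N(s, J) = (2*J)*(J + s) = 2*J*(J + s))
Y(h, d) = d*h
b = -4 (b = 2*(-2) = -4)
(N(-4, 6²)*(2 - 5*1))*b = ((2*6²*(6² - 4))*(2 - 5*1))*(-4) = ((2*36*(36 - 4))*(2 - 5))*(-4) = ((2*36*32)*(-3))*(-4) = (2304*(-3))*(-4) = -6912*(-4) = 27648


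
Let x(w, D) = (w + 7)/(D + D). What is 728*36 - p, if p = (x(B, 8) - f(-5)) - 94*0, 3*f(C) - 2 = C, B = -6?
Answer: 419311/16 ≈ 26207.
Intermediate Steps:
f(C) = 2/3 + C/3
x(w, D) = (7 + w)/(2*D) (x(w, D) = (7 + w)/((2*D)) = (7 + w)*(1/(2*D)) = (7 + w)/(2*D))
p = 17/16 (p = ((1/2)*(7 - 6)/8 - (2/3 + (1/3)*(-5))) - 94*0 = ((1/2)*(1/8)*1 - (2/3 - 5/3)) + 0 = (1/16 - 1*(-1)) + 0 = (1/16 + 1) + 0 = 17/16 + 0 = 17/16 ≈ 1.0625)
728*36 - p = 728*36 - 1*17/16 = 26208 - 17/16 = 419311/16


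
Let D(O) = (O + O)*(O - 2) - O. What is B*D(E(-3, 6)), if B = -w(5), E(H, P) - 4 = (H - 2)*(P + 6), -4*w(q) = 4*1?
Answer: 6552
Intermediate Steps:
w(q) = -1
E(H, P) = 4 + (-2 + H)*(6 + P) (E(H, P) = 4 + (H - 2)*(P + 6) = 4 + (-2 + H)*(6 + P))
D(O) = -O + 2*O*(-2 + O) (D(O) = (2*O)*(-2 + O) - O = 2*O*(-2 + O) - O = -O + 2*O*(-2 + O))
B = 1 (B = -1*(-1) = 1)
B*D(E(-3, 6)) = 1*((-8 - 2*6 + 6*(-3) - 3*6)*(-5 + 2*(-8 - 2*6 + 6*(-3) - 3*6))) = 1*((-8 - 12 - 18 - 18)*(-5 + 2*(-8 - 12 - 18 - 18))) = 1*(-56*(-5 + 2*(-56))) = 1*(-56*(-5 - 112)) = 1*(-56*(-117)) = 1*6552 = 6552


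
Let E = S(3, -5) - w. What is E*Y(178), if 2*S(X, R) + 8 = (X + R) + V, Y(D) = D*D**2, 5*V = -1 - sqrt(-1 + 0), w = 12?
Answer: -482198796/5 - 2819876*I/5 ≈ -9.644e+7 - 5.6398e+5*I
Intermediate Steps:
V = -1/5 - I/5 (V = (-1 - sqrt(-1 + 0))/5 = (-1 - sqrt(-1))/5 = (-1 - I)/5 = -1/5 - I/5 ≈ -0.2 - 0.2*I)
Y(D) = D**3
S(X, R) = -41/10 + R/2 + X/2 - I/10 (S(X, R) = -4 + ((X + R) + (-1/5 - I/5))/2 = -4 + ((R + X) + (-1/5 - I/5))/2 = -4 + (-1/5 + R + X - I/5)/2 = -4 + (-1/10 + R/2 + X/2 - I/10) = -41/10 + R/2 + X/2 - I/10)
E = -171/10 - I/10 (E = (-41/10 + (1/2)*(-5) + (1/2)*3 - I/10) - 1*12 = (-41/10 - 5/2 + 3/2 - I/10) - 12 = (-51/10 - I/10) - 12 = -171/10 - I/10 ≈ -17.1 - 0.1*I)
E*Y(178) = (-171/10 - I/10)*178**3 = (-171/10 - I/10)*5639752 = -482198796/5 - 2819876*I/5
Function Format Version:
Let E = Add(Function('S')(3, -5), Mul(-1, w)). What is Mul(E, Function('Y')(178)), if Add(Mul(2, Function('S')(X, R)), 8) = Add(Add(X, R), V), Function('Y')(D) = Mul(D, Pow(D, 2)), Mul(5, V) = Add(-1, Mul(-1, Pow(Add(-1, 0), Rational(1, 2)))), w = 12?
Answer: Add(Rational(-482198796, 5), Mul(Rational(-2819876, 5), I)) ≈ Add(-9.6440e+7, Mul(-5.6398e+5, I))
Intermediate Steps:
V = Add(Rational(-1, 5), Mul(Rational(-1, 5), I)) (V = Mul(Rational(1, 5), Add(-1, Mul(-1, Pow(Add(-1, 0), Rational(1, 2))))) = Mul(Rational(1, 5), Add(-1, Mul(-1, Pow(-1, Rational(1, 2))))) = Mul(Rational(1, 5), Add(-1, Mul(-1, I))) = Add(Rational(-1, 5), Mul(Rational(-1, 5), I)) ≈ Add(-0.20000, Mul(-0.20000, I)))
Function('Y')(D) = Pow(D, 3)
Function('S')(X, R) = Add(Rational(-41, 10), Mul(Rational(1, 2), R), Mul(Rational(1, 2), X), Mul(Rational(-1, 10), I)) (Function('S')(X, R) = Add(-4, Mul(Rational(1, 2), Add(Add(X, R), Add(Rational(-1, 5), Mul(Rational(-1, 5), I))))) = Add(-4, Mul(Rational(1, 2), Add(Add(R, X), Add(Rational(-1, 5), Mul(Rational(-1, 5), I))))) = Add(-4, Mul(Rational(1, 2), Add(Rational(-1, 5), R, X, Mul(Rational(-1, 5), I)))) = Add(-4, Add(Rational(-1, 10), Mul(Rational(1, 2), R), Mul(Rational(1, 2), X), Mul(Rational(-1, 10), I))) = Add(Rational(-41, 10), Mul(Rational(1, 2), R), Mul(Rational(1, 2), X), Mul(Rational(-1, 10), I)))
E = Add(Rational(-171, 10), Mul(Rational(-1, 10), I)) (E = Add(Add(Rational(-41, 10), Mul(Rational(1, 2), -5), Mul(Rational(1, 2), 3), Mul(Rational(-1, 10), I)), Mul(-1, 12)) = Add(Add(Rational(-41, 10), Rational(-5, 2), Rational(3, 2), Mul(Rational(-1, 10), I)), -12) = Add(Add(Rational(-51, 10), Mul(Rational(-1, 10), I)), -12) = Add(Rational(-171, 10), Mul(Rational(-1, 10), I)) ≈ Add(-17.100, Mul(-0.10000, I)))
Mul(E, Function('Y')(178)) = Mul(Add(Rational(-171, 10), Mul(Rational(-1, 10), I)), Pow(178, 3)) = Mul(Add(Rational(-171, 10), Mul(Rational(-1, 10), I)), 5639752) = Add(Rational(-482198796, 5), Mul(Rational(-2819876, 5), I))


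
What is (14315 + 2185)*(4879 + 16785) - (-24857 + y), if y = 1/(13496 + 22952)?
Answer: 13029462275935/36448 ≈ 3.5748e+8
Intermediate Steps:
y = 1/36448 ≈ 2.7436e-5
(14315 + 2185)*(4879 + 16785) - (-24857 + y) = (14315 + 2185)*(4879 + 16785) - (-24857 + 1/36448) = 16500*21664 - 1*(-905987935/36448) = 357456000 + 905987935/36448 = 13029462275935/36448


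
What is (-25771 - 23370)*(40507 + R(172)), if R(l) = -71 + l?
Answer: -1995517728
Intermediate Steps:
(-25771 - 23370)*(40507 + R(172)) = (-25771 - 23370)*(40507 + (-71 + 172)) = -49141*(40507 + 101) = -49141*40608 = -1995517728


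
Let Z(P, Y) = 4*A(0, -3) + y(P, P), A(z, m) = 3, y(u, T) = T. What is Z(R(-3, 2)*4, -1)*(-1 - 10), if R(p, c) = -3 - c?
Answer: 88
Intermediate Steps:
Z(P, Y) = 12 + P (Z(P, Y) = 4*3 + P = 12 + P)
Z(R(-3, 2)*4, -1)*(-1 - 10) = (12 + (-3 - 1*2)*4)*(-1 - 10) = (12 + (-3 - 2)*4)*(-11) = (12 - 5*4)*(-11) = (12 - 20)*(-11) = -8*(-11) = 88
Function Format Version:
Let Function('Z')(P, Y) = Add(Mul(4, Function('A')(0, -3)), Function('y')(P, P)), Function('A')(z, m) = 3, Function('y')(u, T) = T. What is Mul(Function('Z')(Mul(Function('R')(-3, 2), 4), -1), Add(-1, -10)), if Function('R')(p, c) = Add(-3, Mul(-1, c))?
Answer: 88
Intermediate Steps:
Function('Z')(P, Y) = Add(12, P) (Function('Z')(P, Y) = Add(Mul(4, 3), P) = Add(12, P))
Mul(Function('Z')(Mul(Function('R')(-3, 2), 4), -1), Add(-1, -10)) = Mul(Add(12, Mul(Add(-3, Mul(-1, 2)), 4)), Add(-1, -10)) = Mul(Add(12, Mul(Add(-3, -2), 4)), -11) = Mul(Add(12, Mul(-5, 4)), -11) = Mul(Add(12, -20), -11) = Mul(-8, -11) = 88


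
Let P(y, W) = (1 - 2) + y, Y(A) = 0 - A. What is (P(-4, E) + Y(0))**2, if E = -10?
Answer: 25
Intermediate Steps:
Y(A) = -A
P(y, W) = -1 + y
(P(-4, E) + Y(0))**2 = ((-1 - 4) - 1*0)**2 = (-5 + 0)**2 = (-5)**2 = 25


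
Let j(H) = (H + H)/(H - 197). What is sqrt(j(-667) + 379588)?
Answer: sqrt(491948049)/36 ≈ 616.11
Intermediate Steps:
j(H) = 2*H/(-197 + H) (j(H) = (2*H)/(-197 + H) = 2*H/(-197 + H))
sqrt(j(-667) + 379588) = sqrt(2*(-667)/(-197 - 667) + 379588) = sqrt(2*(-667)/(-864) + 379588) = sqrt(2*(-667)*(-1/864) + 379588) = sqrt(667/432 + 379588) = sqrt(163982683/432) = sqrt(491948049)/36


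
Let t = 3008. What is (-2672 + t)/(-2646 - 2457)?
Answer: -16/243 ≈ -0.065844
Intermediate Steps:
(-2672 + t)/(-2646 - 2457) = (-2672 + 3008)/(-2646 - 2457) = 336/(-5103) = 336*(-1/5103) = -16/243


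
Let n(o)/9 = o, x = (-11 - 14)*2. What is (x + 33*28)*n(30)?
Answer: 235980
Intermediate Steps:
x = -50 (x = -25*2 = -50)
n(o) = 9*o
(x + 33*28)*n(30) = (-50 + 33*28)*(9*30) = (-50 + 924)*270 = 874*270 = 235980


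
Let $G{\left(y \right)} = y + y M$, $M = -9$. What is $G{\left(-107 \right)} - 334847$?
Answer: $-333991$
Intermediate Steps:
$G{\left(y \right)} = - 8 y$ ($G{\left(y \right)} = y + y \left(-9\right) = y - 9 y = - 8 y$)
$G{\left(-107 \right)} - 334847 = \left(-8\right) \left(-107\right) - 334847 = 856 - 334847 = -333991$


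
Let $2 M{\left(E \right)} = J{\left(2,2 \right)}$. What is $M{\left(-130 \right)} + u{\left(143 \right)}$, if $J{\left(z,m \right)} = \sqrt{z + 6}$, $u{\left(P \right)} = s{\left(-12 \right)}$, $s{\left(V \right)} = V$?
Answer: $-12 + \sqrt{2} \approx -10.586$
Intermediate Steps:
$u{\left(P \right)} = -12$
$J{\left(z,m \right)} = \sqrt{6 + z}$
$M{\left(E \right)} = \sqrt{2}$ ($M{\left(E \right)} = \frac{\sqrt{6 + 2}}{2} = \frac{\sqrt{8}}{2} = \frac{2 \sqrt{2}}{2} = \sqrt{2}$)
$M{\left(-130 \right)} + u{\left(143 \right)} = \sqrt{2} - 12 = -12 + \sqrt{2}$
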